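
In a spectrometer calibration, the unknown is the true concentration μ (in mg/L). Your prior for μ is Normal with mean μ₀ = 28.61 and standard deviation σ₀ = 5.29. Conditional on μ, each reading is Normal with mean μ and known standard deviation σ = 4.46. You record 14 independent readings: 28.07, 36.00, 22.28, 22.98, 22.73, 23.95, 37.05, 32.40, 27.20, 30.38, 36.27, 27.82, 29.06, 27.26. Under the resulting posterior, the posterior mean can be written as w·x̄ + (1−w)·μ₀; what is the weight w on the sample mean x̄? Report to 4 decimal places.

0.9517

For Normal data with known variance σ², a Normal(μ₀, σ₀²) prior on μ is conjugate. Posterior precision = 1/σ₀² + n/σ²; posterior mean is the precision-weighted average of μ₀ and x̄.
σ₀² = 5.29² = 27.9841, σ² = 4.46² = 19.8916. Prior precision 1/σ₀² = 1/27.9841; data precision n/σ² = 14/19.8916.
w = (n/σ²)/(1/σ₀² + n/σ²) = n·σ₀²/(σ² + n·σ₀²) = 14·27.9841/(19.8916 + 14·27.9841) = 391.7774/411.669 = 0.9517.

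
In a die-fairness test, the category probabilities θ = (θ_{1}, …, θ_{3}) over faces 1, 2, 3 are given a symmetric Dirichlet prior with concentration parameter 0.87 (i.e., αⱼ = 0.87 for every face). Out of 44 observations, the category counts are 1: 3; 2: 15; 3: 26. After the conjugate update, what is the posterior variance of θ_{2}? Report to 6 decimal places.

The Dirichlet prior is conjugate to the Multinomial likelihood: each posterior αⱼ = prior αⱼ + observed count nⱼ.
Posterior concentration: (3.87, 15.87, 26.87), total = 46.61.
Var[θ_j] = α_j(Σα−α_j)/((Σα)²(Σα+1)) = 15.87·30.74/(46.61²·47.61) = 0.004717.

0.004717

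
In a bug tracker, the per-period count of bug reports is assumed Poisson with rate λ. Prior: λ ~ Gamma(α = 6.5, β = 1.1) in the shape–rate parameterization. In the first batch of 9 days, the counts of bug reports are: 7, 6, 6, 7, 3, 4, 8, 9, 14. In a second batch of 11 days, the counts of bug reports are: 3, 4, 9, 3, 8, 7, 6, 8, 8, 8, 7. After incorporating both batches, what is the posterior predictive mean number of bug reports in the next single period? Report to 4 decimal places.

With a Gamma(shape α, rate β) prior, the Poisson likelihood is conjugate: the posterior is Gamma(α + ΣXᵢ, β + n).
Batch 1: sum of counts S = 64 over n = 9 days.
After batch 1: Gamma(α+S, β+n) = Gamma(6.5+64, 1.1+9) = Gamma(70.5, 10.1).
Batch 2: sum of counts S = 71 over n = 11 days.
After batch 2: Gamma(α+S, β+n) = Gamma(70.5+71, 10.1+11) = Gamma(141.5, 21.1).
The predictive distribution for one future period is NegBinom with mean α/β = 6.7062.

6.7062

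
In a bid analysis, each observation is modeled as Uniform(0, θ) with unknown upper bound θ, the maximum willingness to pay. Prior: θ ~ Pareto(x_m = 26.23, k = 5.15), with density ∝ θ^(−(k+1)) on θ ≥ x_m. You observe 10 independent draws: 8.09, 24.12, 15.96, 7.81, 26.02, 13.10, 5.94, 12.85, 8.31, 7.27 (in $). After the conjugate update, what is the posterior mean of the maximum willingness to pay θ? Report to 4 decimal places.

28.0837

A Pareto(scale x_m, shape k) prior on the upper bound θ of Uniform(0, θ) is conjugate: posterior is Pareto(max(x_m, max xᵢ), k + n).
Sample maximum = 26.02; prior scale x_m = 26.23 → posterior scale = max = 26.23.
Posterior shape = 5.15 + 10 = 15.15.
E[θ|data] = k·x_m/(k−1) = 15.15·26.23/14.15 = 28.0837.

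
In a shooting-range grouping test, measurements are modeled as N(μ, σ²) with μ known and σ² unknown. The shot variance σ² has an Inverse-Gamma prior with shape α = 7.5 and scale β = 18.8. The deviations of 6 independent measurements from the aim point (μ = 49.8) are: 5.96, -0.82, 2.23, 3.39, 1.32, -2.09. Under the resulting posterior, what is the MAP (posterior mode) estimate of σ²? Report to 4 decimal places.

With known mean μ and an Inverse-Gamma(α, β) prior on σ², the Normal likelihood is conjugate: posterior is Inv-Gamma(α + n/2, β + Σ(xᵢ−μ)²/2).
Σ(xᵢ−μ)² = (5.96)² + (-0.82)² + (2.23)² + (3.39)² + (1.32)² + (-2.09)² = 58.7695.
Posterior: Inv-Gamma(7.5 + 6/2, 18.8 + 58.7695/2) = Inv-Gamma(10.50, 48.18475).
Mode = β/(α+1) = 48.18475/11.50 = 4.1900.

4.1900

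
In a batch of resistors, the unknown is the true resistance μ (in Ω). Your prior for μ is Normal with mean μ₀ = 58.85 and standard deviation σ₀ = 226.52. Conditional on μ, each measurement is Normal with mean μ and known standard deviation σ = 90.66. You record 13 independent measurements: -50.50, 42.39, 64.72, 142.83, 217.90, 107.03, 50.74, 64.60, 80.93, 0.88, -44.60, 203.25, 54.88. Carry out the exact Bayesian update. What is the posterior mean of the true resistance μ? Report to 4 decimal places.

For Normal data with known variance σ², a Normal(μ₀, σ₀²) prior on μ is conjugate. Posterior precision = 1/σ₀² + n/σ²; posterior mean is the precision-weighted average of μ₀ and x̄.
Σxᵢ = (-50.50) + 42.39 + 64.72 + 142.83 + 217.90 + 107.03 + 50.74 + 64.60 + 80.93 + 0.88 + (-44.60) + 203.25 + 54.88 = 935.05, so n·x̄ = 935.05.
σ₀² = 226.52² = 51311.3104, σ² = 90.66² = 8219.2356; σ² + n·σ₀² = 8219.2356 + 13·51311.3104 = 675266.2708.
Posterior mean = (μ₀/σ₀² + n·x̄/σ²)/(1/σ₀² + n/σ²) = (σ²·μ₀ + σ₀²·n·x̄)/(σ² + n·σ₀²) = (8219.2356·58.85 + 51311.3104·935.05)/675266.2708 = 48462342.80458/675266.2708 = 71.7678.

71.7678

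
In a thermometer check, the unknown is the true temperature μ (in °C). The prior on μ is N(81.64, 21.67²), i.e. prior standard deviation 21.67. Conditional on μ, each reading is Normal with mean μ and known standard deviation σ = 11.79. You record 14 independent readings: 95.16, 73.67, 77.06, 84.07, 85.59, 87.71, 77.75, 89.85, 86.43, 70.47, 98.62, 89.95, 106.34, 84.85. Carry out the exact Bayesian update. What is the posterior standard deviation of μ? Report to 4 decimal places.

3.1182

For Normal data with known variance σ², a Normal(μ₀, σ₀²) prior on μ is conjugate. Posterior precision = 1/σ₀² + n/σ²; posterior mean is the precision-weighted average of μ₀ and x̄.
σ₀² = 21.67² = 469.5889, σ² = 11.79² = 139.0041; σ² + n·σ₀² = 139.0041 + 14·469.5889 = 6713.2487.
Posterior precision = 1/σ₀² + n/σ² = 1/469.5889 + 14/139.0041 = (σ² + n·σ₀²)/(σ₀²σ²) = 6713.2487/(469.5889·139.0041); posterior variance σₙ² = σ₀²σ²/(σ² + n·σ₀²) = 469.5889·139.0041/6713.2487 = 9.723278.
Posterior SD = √σₙ² = √(469.5889·139.0041/6713.2487) = 3.1182.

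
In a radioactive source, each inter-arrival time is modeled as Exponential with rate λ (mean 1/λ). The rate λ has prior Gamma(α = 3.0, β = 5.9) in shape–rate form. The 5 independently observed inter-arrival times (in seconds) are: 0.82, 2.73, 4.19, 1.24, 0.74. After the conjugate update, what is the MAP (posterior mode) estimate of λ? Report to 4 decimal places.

0.4481

With a Gamma(shape α, rate β) prior on the exponential rate λ, the posterior after n observations with total T = Σxᵢ is Gamma(α+n, β+T).
Sum of observations T = 9.72 seconds; n = 5.
Posterior: Gamma(3.0+5, 5.9+9.72) = Gamma(8.0, 15.62).
Mode = (α−1)/β = 0.4481.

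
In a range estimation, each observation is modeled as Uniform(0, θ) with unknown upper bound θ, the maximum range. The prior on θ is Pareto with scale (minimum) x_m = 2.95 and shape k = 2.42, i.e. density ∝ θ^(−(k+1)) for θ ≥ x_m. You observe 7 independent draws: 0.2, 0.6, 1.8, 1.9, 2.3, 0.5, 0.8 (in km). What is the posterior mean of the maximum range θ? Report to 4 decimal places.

A Pareto(scale x_m, shape k) prior on the upper bound θ of Uniform(0, θ) is conjugate: posterior is Pareto(max(x_m, max xᵢ), k + n).
Sample maximum = 2.3; prior scale x_m = 2.95 → posterior scale = max = 2.95.
Posterior shape = 2.42 + 7 = 9.42.
E[θ|data] = k·x_m/(k−1) = 9.42·2.95/8.42 = 3.3004.

3.3004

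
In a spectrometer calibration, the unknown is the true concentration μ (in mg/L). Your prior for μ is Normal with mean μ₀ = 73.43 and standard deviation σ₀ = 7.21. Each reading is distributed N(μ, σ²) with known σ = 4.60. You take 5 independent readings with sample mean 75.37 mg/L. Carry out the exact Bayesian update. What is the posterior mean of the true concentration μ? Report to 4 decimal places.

75.2240

For Normal data with known variance σ², a Normal(μ₀, σ₀²) prior on μ is conjugate. Posterior precision = 1/σ₀² + n/σ²; posterior mean is the precision-weighted average of μ₀ and x̄.
n·x̄ = 5·75.37 = 376.85.
σ₀² = 7.21² = 51.9841, σ² = 4.60² = 21.16; σ² + n·σ₀² = 21.16 + 5·51.9841 = 281.0805.
Posterior mean = (μ₀/σ₀² + n·x̄/σ²)/(1/σ₀² + n/σ²) = (σ²·μ₀ + σ₀²·n·x̄)/(σ² + n·σ₀²) = (21.16·73.43 + 51.9841·376.85)/281.0805 = 21143.986885/281.0805 = 75.2240.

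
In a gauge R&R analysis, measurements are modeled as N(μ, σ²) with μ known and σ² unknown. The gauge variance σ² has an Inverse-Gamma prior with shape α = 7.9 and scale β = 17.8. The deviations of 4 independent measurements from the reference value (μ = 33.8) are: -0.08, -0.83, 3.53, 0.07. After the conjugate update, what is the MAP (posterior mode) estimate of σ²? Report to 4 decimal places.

With known mean μ and an Inverse-Gamma(α, β) prior on σ², the Normal likelihood is conjugate: posterior is Inv-Gamma(α + n/2, β + Σ(xᵢ−μ)²/2).
Σ(xᵢ−μ)² = (-0.08)² + (-0.83)² + (3.53)² + (0.07)² = 13.1611.
Posterior: Inv-Gamma(7.9 + 4/2, 17.8 + 13.1611/2) = Inv-Gamma(9.90, 24.38055).
Mode = β/(α+1) = 24.38055/10.90 = 2.2367.

2.2367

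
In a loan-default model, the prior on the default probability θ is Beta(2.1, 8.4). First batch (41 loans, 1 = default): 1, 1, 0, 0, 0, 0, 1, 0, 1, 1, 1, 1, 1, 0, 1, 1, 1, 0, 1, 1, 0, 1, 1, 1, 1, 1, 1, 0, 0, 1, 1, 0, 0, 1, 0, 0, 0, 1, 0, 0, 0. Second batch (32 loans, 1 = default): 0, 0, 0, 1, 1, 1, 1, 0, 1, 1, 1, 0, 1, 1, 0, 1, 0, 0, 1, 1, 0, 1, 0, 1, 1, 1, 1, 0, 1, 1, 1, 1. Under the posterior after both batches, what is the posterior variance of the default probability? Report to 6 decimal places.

0.002926

The Beta prior is conjugate to a Binomial/Bernoulli likelihood; the update adds successes to α and failures to β.
After batch 1: Beta(2.1+23, 8.4+18) = Beta(25.1, 26.4).
After batch 2: Beta(25.1+21, 26.4+11) = Beta(46.1, 37.4).
Var = αβ/((α+β)²(α+β+1)) = 46.1·37.4/(83.5²·84.5) = 0.002926.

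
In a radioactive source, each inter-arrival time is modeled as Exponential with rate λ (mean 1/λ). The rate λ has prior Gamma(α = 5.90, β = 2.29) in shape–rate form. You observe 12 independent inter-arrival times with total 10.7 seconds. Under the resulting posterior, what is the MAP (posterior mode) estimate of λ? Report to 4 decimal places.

With a Gamma(shape α, rate β) prior on the exponential rate λ, the posterior after n observations with total T = Σxᵢ is Gamma(α+n, β+T).
Posterior: Gamma(5.90+12, 2.29+10.7) = Gamma(17.90, 12.99).
Mode = (α−1)/β = 1.3010.

1.3010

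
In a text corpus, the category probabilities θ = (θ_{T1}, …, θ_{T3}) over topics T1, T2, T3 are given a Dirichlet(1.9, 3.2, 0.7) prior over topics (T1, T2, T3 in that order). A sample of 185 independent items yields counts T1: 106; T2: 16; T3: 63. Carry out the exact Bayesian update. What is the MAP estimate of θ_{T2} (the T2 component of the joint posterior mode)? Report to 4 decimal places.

The Dirichlet prior is conjugate to the Multinomial likelihood: each posterior αⱼ = prior αⱼ + observed count nⱼ.
Posterior concentration: (107.9, 19.2, 63.7), total = 190.8.
Joint mode component: (α_{T2}−1)/(Σα−K) = 18.2/187.8 = 0.0969.

0.0969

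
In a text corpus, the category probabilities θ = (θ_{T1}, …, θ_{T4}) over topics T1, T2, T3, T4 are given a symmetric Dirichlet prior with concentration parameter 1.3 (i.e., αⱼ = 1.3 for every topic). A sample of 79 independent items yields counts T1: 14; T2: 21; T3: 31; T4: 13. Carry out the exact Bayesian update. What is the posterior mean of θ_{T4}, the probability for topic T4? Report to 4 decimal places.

The Dirichlet prior is conjugate to the Multinomial likelihood: each posterior αⱼ = prior αⱼ + observed count nⱼ.
Posterior concentration: (15.3, 22.3, 32.3, 14.3), total = 84.2.
E[θ_{T4}|data] = α_{T4}/Σα = 14.3/84.2 = 0.1698.

0.1698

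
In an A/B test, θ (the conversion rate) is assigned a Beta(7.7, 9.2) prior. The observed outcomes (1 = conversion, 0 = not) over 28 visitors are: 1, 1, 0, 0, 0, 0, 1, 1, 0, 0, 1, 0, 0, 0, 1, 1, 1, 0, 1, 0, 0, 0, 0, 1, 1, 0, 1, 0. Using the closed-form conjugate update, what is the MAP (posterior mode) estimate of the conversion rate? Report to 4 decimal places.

The Beta prior is conjugate to a Binomial/Bernoulli likelihood; the update adds successes to α and failures to β.
Posterior: Beta(α+k, β+n−k) = Beta(7.7+12, 9.2+16) = Beta(19.7, 25.2).
Mode of Beta(a,b) for a,b>1 is (a−1)/(a+b−2) = 18.7/42.9 = 0.4359.

0.4359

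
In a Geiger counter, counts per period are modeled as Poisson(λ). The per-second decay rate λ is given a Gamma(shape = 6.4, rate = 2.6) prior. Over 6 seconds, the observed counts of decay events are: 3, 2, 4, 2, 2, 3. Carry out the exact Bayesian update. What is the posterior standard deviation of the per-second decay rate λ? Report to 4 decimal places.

With a Gamma(shape α, rate β) prior, the Poisson likelihood is conjugate: the posterior is Gamma(α + ΣXᵢ, β + n).
Sum of counts S = 16 over n = 6 seconds.
Posterior: Gamma(α+S, β+n) = Gamma(6.4+16, 2.6+6) = Gamma(22.4, 8.6).
SD = √α/β = √22.4/8.6 = 0.5503.

0.5503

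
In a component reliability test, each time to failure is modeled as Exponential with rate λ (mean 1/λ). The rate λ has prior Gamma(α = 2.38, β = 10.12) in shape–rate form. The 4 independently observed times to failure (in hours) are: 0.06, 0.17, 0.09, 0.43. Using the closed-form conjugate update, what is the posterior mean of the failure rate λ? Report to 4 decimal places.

With a Gamma(shape α, rate β) prior on the exponential rate λ, the posterior after n observations with total T = Σxᵢ is Gamma(α+n, β+T).
Sum of observations T = 0.75 hours; n = 4.
Posterior: Gamma(2.38+4, 10.12+0.75) = Gamma(6.38, 10.87).
Posterior mean of λ = α/β = 6.38/10.87 = 0.5869.

0.5869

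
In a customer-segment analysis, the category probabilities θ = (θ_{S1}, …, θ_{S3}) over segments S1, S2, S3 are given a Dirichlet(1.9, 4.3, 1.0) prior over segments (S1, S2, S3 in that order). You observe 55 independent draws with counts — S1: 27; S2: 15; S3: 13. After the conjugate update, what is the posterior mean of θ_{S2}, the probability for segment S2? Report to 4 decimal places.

The Dirichlet prior is conjugate to the Multinomial likelihood: each posterior αⱼ = prior αⱼ + observed count nⱼ.
Posterior concentration: (28.9, 19.3, 14.0), total = 62.2.
E[θ_{S2}|data] = α_{S2}/Σα = 19.3/62.2 = 0.3103.

0.3103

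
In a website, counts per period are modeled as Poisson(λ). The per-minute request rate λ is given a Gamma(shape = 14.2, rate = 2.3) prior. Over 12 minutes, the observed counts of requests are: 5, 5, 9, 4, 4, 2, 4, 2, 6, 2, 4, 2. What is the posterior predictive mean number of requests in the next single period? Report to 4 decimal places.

4.4196

With a Gamma(shape α, rate β) prior, the Poisson likelihood is conjugate: the posterior is Gamma(α + ΣXᵢ, β + n).
Sum of counts S = 49 over n = 12 minutes.
Posterior: Gamma(α+S, β+n) = Gamma(14.2+49, 2.3+12) = Gamma(63.2, 14.3).
The predictive distribution for one future period is NegBinom with mean α/β = 4.4196.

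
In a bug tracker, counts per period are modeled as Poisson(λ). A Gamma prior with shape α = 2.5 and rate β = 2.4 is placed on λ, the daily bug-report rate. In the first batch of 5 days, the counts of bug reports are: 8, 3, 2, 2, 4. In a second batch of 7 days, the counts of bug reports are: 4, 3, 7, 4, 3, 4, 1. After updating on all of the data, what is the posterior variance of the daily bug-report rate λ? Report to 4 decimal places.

0.2291

With a Gamma(shape α, rate β) prior, the Poisson likelihood is conjugate: the posterior is Gamma(α + ΣXᵢ, β + n).
Batch 1: sum of counts S = 19 over n = 5 days.
After batch 1: Gamma(α+S, β+n) = Gamma(2.5+19, 2.4+5) = Gamma(21.5, 7.4).
Batch 2: sum of counts S = 26 over n = 7 days.
After batch 2: Gamma(α+S, β+n) = Gamma(21.5+26, 7.4+7) = Gamma(47.5, 14.4).
Var = α/β² = 47.5/14.4² = 0.2291.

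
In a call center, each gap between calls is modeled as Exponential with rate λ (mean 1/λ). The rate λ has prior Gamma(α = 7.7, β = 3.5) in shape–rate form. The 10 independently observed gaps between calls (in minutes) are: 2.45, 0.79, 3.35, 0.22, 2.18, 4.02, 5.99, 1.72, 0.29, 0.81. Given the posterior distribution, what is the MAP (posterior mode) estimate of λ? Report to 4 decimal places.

With a Gamma(shape α, rate β) prior on the exponential rate λ, the posterior after n observations with total T = Σxᵢ is Gamma(α+n, β+T).
Sum of observations T = 21.82 minutes; n = 10.
Posterior: Gamma(7.7+10, 3.5+21.82) = Gamma(17.7, 25.32).
Mode = (α−1)/β = 0.6596.

0.6596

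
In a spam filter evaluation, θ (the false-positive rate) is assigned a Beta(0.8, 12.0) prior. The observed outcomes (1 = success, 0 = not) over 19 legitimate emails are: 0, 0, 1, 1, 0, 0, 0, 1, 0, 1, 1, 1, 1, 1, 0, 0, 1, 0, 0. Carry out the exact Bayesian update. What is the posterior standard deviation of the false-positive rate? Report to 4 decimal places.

The Beta prior is conjugate to a Binomial/Bernoulli likelihood; the update adds successes to α and failures to β.
Posterior: Beta(α+k, β+n−k) = Beta(0.8+9, 12.0+10) = Beta(9.8, 22.0).
Var = αβ/((α+β)²(α+β+1)) = 9.8·22.0/(31.8²·32.8) = 0.00650011; SD = √0.00650011 = 0.0806.

0.0806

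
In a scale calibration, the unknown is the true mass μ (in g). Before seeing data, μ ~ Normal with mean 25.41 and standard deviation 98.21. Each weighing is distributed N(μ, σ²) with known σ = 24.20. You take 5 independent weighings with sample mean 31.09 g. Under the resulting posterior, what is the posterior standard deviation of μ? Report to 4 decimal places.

For Normal data with known variance σ², a Normal(μ₀, σ₀²) prior on μ is conjugate. Posterior precision = 1/σ₀² + n/σ²; posterior mean is the precision-weighted average of μ₀ and x̄.
σ₀² = 98.21² = 9645.2041, σ² = 24.20² = 585.64; σ² + n·σ₀² = 585.64 + 5·9645.2041 = 48811.6605.
Posterior precision = 1/σ₀² + n/σ² = 1/9645.2041 + 5/585.64 = (σ² + n·σ₀²)/(σ₀²σ²) = 48811.6605/(9645.2041·585.64); posterior variance σₙ² = σ₀²σ²/(σ² + n·σ₀²) = 9645.2041·585.64/48811.6605 = 115.722704.
Posterior SD = √σₙ² = √(9645.2041·585.64/48811.6605) = 10.7574.

10.7574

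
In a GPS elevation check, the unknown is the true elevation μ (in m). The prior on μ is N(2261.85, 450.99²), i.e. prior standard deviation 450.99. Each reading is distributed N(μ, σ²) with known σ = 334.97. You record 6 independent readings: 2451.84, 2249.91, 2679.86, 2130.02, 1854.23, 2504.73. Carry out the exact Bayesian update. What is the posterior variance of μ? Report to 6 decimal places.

For Normal data with known variance σ², a Normal(μ₀, σ₀²) prior on μ is conjugate. Posterior precision = 1/σ₀² + n/σ²; posterior mean is the precision-weighted average of μ₀ and x̄.
σ₀² = 450.99² = 203391.9801, σ² = 334.97² = 112204.9009; σ² + n·σ₀² = 112204.9009 + 6·203391.9801 = 1332556.7815.
Posterior precision = 1/σ₀² + n/σ² = 1/203391.9801 + 6/112204.9009 = (σ² + n·σ₀²)/(σ₀²σ²) = 1332556.7815/(203391.9801·112204.9009); posterior variance σₙ² = σ₀²σ²/(σ² + n·σ₀²) = 203391.9801·112204.9009/1332556.7815 = 17126.157240.

17126.157240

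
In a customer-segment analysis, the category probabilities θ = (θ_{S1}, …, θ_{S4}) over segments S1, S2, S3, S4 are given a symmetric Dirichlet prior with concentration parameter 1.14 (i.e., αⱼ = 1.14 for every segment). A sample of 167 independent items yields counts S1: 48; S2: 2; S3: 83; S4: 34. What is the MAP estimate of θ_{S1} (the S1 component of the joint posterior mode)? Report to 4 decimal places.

0.2873

The Dirichlet prior is conjugate to the Multinomial likelihood: each posterior αⱼ = prior αⱼ + observed count nⱼ.
Posterior concentration: (49.14, 3.14, 84.14, 35.14), total = 171.56.
Joint mode component: (α_{S1}−1)/(Σα−K) = 48.14/167.56 = 0.2873.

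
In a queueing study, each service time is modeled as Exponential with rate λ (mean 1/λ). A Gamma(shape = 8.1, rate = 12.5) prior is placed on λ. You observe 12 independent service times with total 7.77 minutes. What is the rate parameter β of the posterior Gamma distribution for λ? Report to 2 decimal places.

With a Gamma(shape α, rate β) prior on the exponential rate λ, the posterior after n observations with total T = Σxᵢ is Gamma(α+n, β+T).
Posterior: Gamma(8.1+12, 12.5+7.77) = Gamma(20.1, 20.27).
Posterior β = 20.27.

20.27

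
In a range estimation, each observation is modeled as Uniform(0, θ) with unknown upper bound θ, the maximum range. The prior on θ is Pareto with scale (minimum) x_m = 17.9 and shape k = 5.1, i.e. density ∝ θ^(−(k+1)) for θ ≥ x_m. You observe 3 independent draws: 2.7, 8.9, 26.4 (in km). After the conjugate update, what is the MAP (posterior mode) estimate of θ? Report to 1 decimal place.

A Pareto(scale x_m, shape k) prior on the upper bound θ of Uniform(0, θ) is conjugate: posterior is Pareto(max(x_m, max xᵢ), k + n).
Sample maximum = 26.4; prior scale x_m = 17.9 → posterior scale = max = 26.4.
Posterior shape = 5.1 + 3 = 8.1.
The Pareto density is decreasing on [x_m, ∞), so the mode is x_m = 26.4.

26.4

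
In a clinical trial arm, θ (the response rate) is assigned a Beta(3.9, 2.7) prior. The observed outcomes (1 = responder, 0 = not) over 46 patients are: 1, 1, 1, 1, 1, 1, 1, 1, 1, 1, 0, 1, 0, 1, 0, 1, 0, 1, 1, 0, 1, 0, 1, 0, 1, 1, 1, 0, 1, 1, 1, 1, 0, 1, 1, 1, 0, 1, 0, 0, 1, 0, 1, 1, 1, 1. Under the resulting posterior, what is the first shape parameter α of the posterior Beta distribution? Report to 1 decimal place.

The Beta prior is conjugate to a Binomial/Bernoulli likelihood; the update adds successes to α and failures to β.
Posterior: Beta(α+k, β+n−k) = Beta(3.9+33, 2.7+13) = Beta(36.9, 15.7).
Posterior α = 36.9.

36.9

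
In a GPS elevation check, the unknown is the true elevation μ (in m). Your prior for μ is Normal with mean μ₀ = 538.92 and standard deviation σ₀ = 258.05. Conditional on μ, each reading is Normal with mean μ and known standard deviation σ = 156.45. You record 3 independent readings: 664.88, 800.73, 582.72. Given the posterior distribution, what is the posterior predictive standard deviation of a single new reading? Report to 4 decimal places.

178.1711

For Normal data with known variance σ², a Normal(μ₀, σ₀²) prior on μ is conjugate. Posterior precision = 1/σ₀² + n/σ²; posterior mean is the precision-weighted average of μ₀ and x̄.
σ₀² = 258.05² = 66589.8025, σ² = 156.45² = 24476.6025; σ² + n·σ₀² = 24476.6025 + 3·66589.8025 = 224246.01.
Posterior precision = 1/σ₀² + n/σ² = 1/66589.8025 + 3/24476.6025 = (σ² + n·σ₀²)/(σ₀²σ²) = 224246.01/(66589.8025·24476.6025); posterior variance σₙ² = σ₀²σ²/(σ² + n·σ₀²) = 66589.8025·24476.6025/224246.01 = 7268.321636.
Predictive variance for one new observation = σₙ² + σ² = 66589.8025·24476.6025/224246.01 + 24476.6025 = σ²·(σ₀² + 224246.01)/224246.01 = 24476.6025·290835.8125/224246.01 = 31744.924136; SD = √(24476.6025·290835.8125/224246.01) = 178.1711.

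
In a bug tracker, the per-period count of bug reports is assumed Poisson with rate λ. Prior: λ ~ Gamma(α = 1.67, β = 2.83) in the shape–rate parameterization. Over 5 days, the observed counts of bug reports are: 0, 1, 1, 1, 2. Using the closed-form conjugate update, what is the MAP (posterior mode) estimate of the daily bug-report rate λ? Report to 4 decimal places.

With a Gamma(shape α, rate β) prior, the Poisson likelihood is conjugate: the posterior is Gamma(α + ΣXᵢ, β + n).
Sum of counts S = 5 over n = 5 days.
Posterior: Gamma(α+S, β+n) = Gamma(1.67+5, 2.83+5) = Gamma(6.67, 7.83).
Mode of Gamma(α,β) for α≥1 is (α−1)/β = 5.67/7.83 = 0.7241.

0.7241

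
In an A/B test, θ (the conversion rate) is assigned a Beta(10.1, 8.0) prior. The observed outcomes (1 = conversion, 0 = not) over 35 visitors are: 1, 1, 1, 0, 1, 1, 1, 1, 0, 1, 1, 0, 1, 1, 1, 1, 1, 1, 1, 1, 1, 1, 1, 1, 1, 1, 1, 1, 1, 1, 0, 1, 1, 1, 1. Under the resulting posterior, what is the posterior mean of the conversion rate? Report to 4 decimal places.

The Beta prior is conjugate to a Binomial/Bernoulli likelihood; the update adds successes to α and failures to β.
Posterior: Beta(α+k, β+n−k) = Beta(10.1+31, 8.0+4) = Beta(41.1, 12.0).
Posterior mean = α/(α+β) = 41.1/53.1 = 0.7740.

0.7740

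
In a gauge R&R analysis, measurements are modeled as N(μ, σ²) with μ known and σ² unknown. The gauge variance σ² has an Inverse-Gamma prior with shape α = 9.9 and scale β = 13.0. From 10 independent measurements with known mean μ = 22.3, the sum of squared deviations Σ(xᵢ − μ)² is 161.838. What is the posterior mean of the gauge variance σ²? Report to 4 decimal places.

With known mean μ and an Inverse-Gamma(α, β) prior on σ², the Normal likelihood is conjugate: posterior is Inv-Gamma(α + n/2, β + Σ(xᵢ−μ)²/2).
Posterior: Inv-Gamma(9.9 + 10/2, 13.0 + 161.838/2) = Inv-Gamma(14.90, 93.9190).
E[σ²|data] = β/(α−1) = 93.9190/13.90 = 6.7568.

6.7568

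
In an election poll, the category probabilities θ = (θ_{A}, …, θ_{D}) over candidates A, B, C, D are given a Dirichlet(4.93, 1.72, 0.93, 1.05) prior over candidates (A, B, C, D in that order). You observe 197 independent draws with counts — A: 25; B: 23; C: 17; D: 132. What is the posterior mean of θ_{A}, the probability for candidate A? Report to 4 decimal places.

The Dirichlet prior is conjugate to the Multinomial likelihood: each posterior αⱼ = prior αⱼ + observed count nⱼ.
Posterior concentration: (29.93, 24.72, 17.93, 133.05), total = 205.63.
E[θ_{A}|data] = α_{A}/Σα = 29.93/205.63 = 0.1456.

0.1456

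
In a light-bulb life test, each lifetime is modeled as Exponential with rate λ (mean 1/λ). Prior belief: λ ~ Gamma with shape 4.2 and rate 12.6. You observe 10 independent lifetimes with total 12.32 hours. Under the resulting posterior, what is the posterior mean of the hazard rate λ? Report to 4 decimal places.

With a Gamma(shape α, rate β) prior on the exponential rate λ, the posterior after n observations with total T = Σxᵢ is Gamma(α+n, β+T).
Posterior: Gamma(4.2+10, 12.6+12.32) = Gamma(14.2, 24.92).
Posterior mean of λ = α/β = 14.2/24.92 = 0.5698.

0.5698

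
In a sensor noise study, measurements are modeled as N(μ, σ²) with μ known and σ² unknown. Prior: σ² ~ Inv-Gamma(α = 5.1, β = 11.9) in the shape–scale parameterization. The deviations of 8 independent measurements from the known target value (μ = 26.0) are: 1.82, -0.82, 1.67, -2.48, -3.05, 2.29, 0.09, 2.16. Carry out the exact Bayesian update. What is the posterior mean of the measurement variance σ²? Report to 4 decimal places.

3.4534

With known mean μ and an Inverse-Gamma(α, β) prior on σ², the Normal likelihood is conjugate: posterior is Inv-Gamma(α + n/2, β + Σ(xᵢ−μ)²/2).
Σ(xᵢ−μ)² = (1.82)² + (-0.82)² + (1.67)² + (-2.48)² + (-3.05)² + (2.29)² + (0.09)² + (2.16)² = 32.1444.
Posterior: Inv-Gamma(5.1 + 8/2, 11.9 + 32.1444/2) = Inv-Gamma(9.10, 27.97220).
E[σ²|data] = β/(α−1) = 27.97220/8.10 = 3.4534.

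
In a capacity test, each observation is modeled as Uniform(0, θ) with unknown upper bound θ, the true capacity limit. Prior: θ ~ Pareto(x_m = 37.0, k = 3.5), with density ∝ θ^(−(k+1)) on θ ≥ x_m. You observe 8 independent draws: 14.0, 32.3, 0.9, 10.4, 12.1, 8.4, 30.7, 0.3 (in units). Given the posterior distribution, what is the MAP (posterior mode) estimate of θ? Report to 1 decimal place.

37.0

A Pareto(scale x_m, shape k) prior on the upper bound θ of Uniform(0, θ) is conjugate: posterior is Pareto(max(x_m, max xᵢ), k + n).
Sample maximum = 32.3; prior scale x_m = 37.0 → posterior scale = max = 37.0.
Posterior shape = 3.5 + 8 = 11.5.
The Pareto density is decreasing on [x_m, ∞), so the mode is x_m = 37.0.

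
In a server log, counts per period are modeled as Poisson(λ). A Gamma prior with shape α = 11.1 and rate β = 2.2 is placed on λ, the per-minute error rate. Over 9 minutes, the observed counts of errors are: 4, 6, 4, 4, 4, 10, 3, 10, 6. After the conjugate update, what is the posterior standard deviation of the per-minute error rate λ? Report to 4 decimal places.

With a Gamma(shape α, rate β) prior, the Poisson likelihood is conjugate: the posterior is Gamma(α + ΣXᵢ, β + n).
Sum of counts S = 51 over n = 9 minutes.
Posterior: Gamma(α+S, β+n) = Gamma(11.1+51, 2.2+9) = Gamma(62.1, 11.2).
SD = √α/β = √62.1/11.2 = 0.7036.

0.7036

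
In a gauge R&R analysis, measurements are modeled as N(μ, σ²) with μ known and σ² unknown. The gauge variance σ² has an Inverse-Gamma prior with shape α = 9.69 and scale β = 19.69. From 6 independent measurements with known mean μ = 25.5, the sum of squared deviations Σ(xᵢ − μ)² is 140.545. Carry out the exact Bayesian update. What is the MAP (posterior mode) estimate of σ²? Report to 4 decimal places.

With known mean μ and an Inverse-Gamma(α, β) prior on σ², the Normal likelihood is conjugate: posterior is Inv-Gamma(α + n/2, β + Σ(xᵢ−μ)²/2).
Posterior: Inv-Gamma(9.69 + 6/2, 19.69 + 140.545/2) = Inv-Gamma(12.69, 89.9625).
Mode = β/(α+1) = 89.9625/13.69 = 6.5714.

6.5714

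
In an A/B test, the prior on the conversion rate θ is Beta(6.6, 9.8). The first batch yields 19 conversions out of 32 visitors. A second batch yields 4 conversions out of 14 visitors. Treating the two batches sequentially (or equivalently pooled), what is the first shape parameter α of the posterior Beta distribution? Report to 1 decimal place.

The Beta prior is conjugate to a Binomial/Bernoulli likelihood; the update adds successes to α and failures to β.
After batch 1: Beta(6.6+19, 9.8+13) = Beta(25.6, 22.8).
After batch 2: Beta(25.6+4, 22.8+10) = Beta(29.6, 32.8).
Posterior α = 29.6.

29.6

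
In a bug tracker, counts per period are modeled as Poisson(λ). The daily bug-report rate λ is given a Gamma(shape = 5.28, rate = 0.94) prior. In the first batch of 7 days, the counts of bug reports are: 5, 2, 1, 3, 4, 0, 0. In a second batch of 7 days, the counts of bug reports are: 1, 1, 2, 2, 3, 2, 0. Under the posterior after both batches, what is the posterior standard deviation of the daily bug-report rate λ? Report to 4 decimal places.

0.3744

With a Gamma(shape α, rate β) prior, the Poisson likelihood is conjugate: the posterior is Gamma(α + ΣXᵢ, β + n).
Batch 1: sum of counts S = 15 over n = 7 days.
After batch 1: Gamma(α+S, β+n) = Gamma(5.28+15, 0.94+7) = Gamma(20.28, 7.94).
Batch 2: sum of counts S = 11 over n = 7 days.
After batch 2: Gamma(α+S, β+n) = Gamma(20.28+11, 7.94+7) = Gamma(31.28, 14.94).
SD = √α/β = √31.28/14.94 = 0.3744.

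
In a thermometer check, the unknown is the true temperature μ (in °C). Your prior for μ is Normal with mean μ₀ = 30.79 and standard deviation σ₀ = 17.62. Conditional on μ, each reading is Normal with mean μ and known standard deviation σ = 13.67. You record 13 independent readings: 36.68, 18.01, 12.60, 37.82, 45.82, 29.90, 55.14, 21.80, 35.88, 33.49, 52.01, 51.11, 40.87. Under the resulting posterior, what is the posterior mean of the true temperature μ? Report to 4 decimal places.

35.9996

For Normal data with known variance σ², a Normal(μ₀, σ₀²) prior on μ is conjugate. Posterior precision = 1/σ₀² + n/σ²; posterior mean is the precision-weighted average of μ₀ and x̄.
Σxᵢ = 36.68 + 18.01 + 12.60 + 37.82 + 45.82 + 29.90 + 55.14 + 21.80 + 35.88 + 33.49 + 52.01 + 51.11 + 40.87 = 471.13, so n·x̄ = 471.13.
σ₀² = 17.62² = 310.4644, σ² = 13.67² = 186.8689; σ² + n·σ₀² = 186.8689 + 13·310.4644 = 4222.9061.
Posterior mean = (μ₀/σ₀² + n·x̄/σ²)/(1/σ₀² + n/σ²) = (σ²·μ₀ + σ₀²·n·x̄)/(σ² + n·σ₀²) = (186.8689·30.79 + 310.4644·471.13)/4222.9061 = 152022.786203/4222.9061 = 35.9996.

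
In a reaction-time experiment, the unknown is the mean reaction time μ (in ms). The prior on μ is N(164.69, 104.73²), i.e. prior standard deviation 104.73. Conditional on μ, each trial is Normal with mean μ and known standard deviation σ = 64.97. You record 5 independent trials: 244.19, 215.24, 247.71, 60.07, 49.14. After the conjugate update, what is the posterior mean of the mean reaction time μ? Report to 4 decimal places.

163.3715

For Normal data with known variance σ², a Normal(μ₀, σ₀²) prior on μ is conjugate. Posterior precision = 1/σ₀² + n/σ²; posterior mean is the precision-weighted average of μ₀ and x̄.
Σxᵢ = 244.19 + 215.24 + 247.71 + 60.07 + 49.14 = 816.35, so n·x̄ = 816.35.
σ₀² = 104.73² = 10968.3729, σ² = 64.97² = 4221.1009; σ² + n·σ₀² = 4221.1009 + 5·10968.3729 = 59062.9654.
Posterior mean = (μ₀/σ₀² + n·x̄/σ²)/(1/σ₀² + n/σ²) = (σ²·μ₀ + σ₀²·n·x̄)/(σ² + n·σ₀²) = (4221.1009·164.69 + 10968.3729·816.35)/59062.9654 = 9649204.324136/59062.9654 = 163.3715.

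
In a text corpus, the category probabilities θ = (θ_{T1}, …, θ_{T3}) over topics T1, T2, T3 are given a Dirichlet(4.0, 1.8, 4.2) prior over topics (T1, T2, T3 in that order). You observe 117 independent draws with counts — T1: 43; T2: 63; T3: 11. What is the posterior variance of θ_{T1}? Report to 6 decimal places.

0.001821

The Dirichlet prior is conjugate to the Multinomial likelihood: each posterior αⱼ = prior αⱼ + observed count nⱼ.
Posterior concentration: (47.0, 64.8, 15.2), total = 127.0.
Var[θ_j] = α_j(Σα−α_j)/((Σα)²(Σα+1)) = 47.0·80.0/(127.0²·128.0) = 0.001821.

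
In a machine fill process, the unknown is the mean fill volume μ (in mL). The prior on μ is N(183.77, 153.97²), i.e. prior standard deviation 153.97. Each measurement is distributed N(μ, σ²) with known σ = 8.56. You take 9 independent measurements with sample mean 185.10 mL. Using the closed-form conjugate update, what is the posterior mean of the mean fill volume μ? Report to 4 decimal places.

185.0995

For Normal data with known variance σ², a Normal(μ₀, σ₀²) prior on μ is conjugate. Posterior precision = 1/σ₀² + n/σ²; posterior mean is the precision-weighted average of μ₀ and x̄.
n·x̄ = 9·185.10 = 1665.9.
σ₀² = 153.97² = 23706.7609, σ² = 8.56² = 73.2736; σ² + n·σ₀² = 73.2736 + 9·23706.7609 = 213434.1217.
Posterior mean = (μ₀/σ₀² + n·x̄/σ²)/(1/σ₀² + n/σ²) = (σ²·μ₀ + σ₀²·n·x̄)/(σ² + n·σ₀²) = (73.2736·183.77 + 23706.7609·1665.9)/213434.1217 = 39506558.472782/213434.1217 = 185.0995.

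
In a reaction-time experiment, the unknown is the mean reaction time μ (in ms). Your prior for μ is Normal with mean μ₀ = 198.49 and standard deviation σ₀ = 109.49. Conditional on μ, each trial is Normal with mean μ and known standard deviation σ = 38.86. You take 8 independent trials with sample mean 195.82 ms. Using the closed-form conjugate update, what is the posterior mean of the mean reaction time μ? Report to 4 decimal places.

For Normal data with known variance σ², a Normal(μ₀, σ₀²) prior on μ is conjugate. Posterior precision = 1/σ₀² + n/σ²; posterior mean is the precision-weighted average of μ₀ and x̄.
n·x̄ = 8·195.82 = 1566.56.
σ₀² = 109.49² = 11988.0601, σ² = 38.86² = 1510.0996; σ² + n·σ₀² = 1510.0996 + 8·11988.0601 = 97414.5804.
Posterior mean = (μ₀/σ₀² + n·x̄/σ²)/(1/σ₀² + n/σ²) = (σ²·μ₀ + σ₀²·n·x̄)/(σ² + n·σ₀²) = (1510.0996·198.49 + 11988.0601·1566.56)/97414.5804 = 19079755.09986/97414.5804 = 195.8614.

195.8614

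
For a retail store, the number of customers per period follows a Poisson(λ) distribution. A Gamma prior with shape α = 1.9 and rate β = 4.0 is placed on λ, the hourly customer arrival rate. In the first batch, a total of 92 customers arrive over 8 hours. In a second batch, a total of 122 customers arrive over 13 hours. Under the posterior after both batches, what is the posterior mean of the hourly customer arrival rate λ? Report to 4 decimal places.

8.6360

With a Gamma(shape α, rate β) prior, the Poisson likelihood is conjugate: the posterior is Gamma(α + ΣXᵢ, β + n).
After batch 1: Gamma(α+S, β+n) = Gamma(1.9+92, 4.0+8) = Gamma(93.9, 12.0).
After batch 2: Gamma(α+S, β+n) = Gamma(93.9+122, 12.0+13) = Gamma(215.9, 25.0).
Posterior mean = α/β = 215.9/25.0 = 8.6360.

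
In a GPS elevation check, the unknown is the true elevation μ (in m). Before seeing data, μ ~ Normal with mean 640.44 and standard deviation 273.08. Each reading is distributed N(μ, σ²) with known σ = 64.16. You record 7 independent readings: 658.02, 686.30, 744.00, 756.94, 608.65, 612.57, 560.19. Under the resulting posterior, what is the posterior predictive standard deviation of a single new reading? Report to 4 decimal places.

For Normal data with known variance σ², a Normal(μ₀, σ₀²) prior on μ is conjugate. Posterior precision = 1/σ₀² + n/σ²; posterior mean is the precision-weighted average of μ₀ and x̄.
σ₀² = 273.08² = 74572.6864, σ² = 64.16² = 4116.5056; σ² + n·σ₀² = 4116.5056 + 7·74572.6864 = 526125.3104.
Posterior precision = 1/σ₀² + n/σ² = 1/74572.6864 + 7/4116.5056 = (σ² + n·σ₀²)/(σ₀²σ²) = 526125.3104/(74572.6864·4116.5056); posterior variance σₙ² = σ₀²σ²/(σ² + n·σ₀²) = 74572.6864·4116.5056/526125.3104 = 583.471038.
Predictive variance for one new observation = σₙ² + σ² = 74572.6864·4116.5056/526125.3104 + 4116.5056 = σ²·(σ₀² + 526125.3104)/526125.3104 = 4116.5056·600697.9968/526125.3104 = 4699.976638; SD = √(4116.5056·600697.9968/526125.3104) = 68.5564.

68.5564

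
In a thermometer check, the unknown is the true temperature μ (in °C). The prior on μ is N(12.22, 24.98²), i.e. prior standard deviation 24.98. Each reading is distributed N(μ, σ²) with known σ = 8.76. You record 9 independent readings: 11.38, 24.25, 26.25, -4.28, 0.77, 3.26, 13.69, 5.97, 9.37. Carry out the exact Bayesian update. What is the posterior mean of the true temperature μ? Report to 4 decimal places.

For Normal data with known variance σ², a Normal(μ₀, σ₀²) prior on μ is conjugate. Posterior precision = 1/σ₀² + n/σ²; posterior mean is the precision-weighted average of μ₀ and x̄.
Σxᵢ = 11.38 + 24.25 + 26.25 + (-4.28) + 0.77 + 3.26 + 13.69 + 5.97 + 9.37 = 90.66, so n·x̄ = 90.66.
σ₀² = 24.98² = 624.0004, σ² = 8.76² = 76.7376; σ² + n·σ₀² = 76.7376 + 9·624.0004 = 5692.7412.
Posterior mean = (μ₀/σ₀² + n·x̄/σ²)/(1/σ₀² + n/σ²) = (σ²·μ₀ + σ₀²·n·x̄)/(σ² + n·σ₀²) = (76.7376·12.22 + 624.0004·90.66)/5692.7412 = 57509.609736/5692.7412 = 10.1023.

10.1023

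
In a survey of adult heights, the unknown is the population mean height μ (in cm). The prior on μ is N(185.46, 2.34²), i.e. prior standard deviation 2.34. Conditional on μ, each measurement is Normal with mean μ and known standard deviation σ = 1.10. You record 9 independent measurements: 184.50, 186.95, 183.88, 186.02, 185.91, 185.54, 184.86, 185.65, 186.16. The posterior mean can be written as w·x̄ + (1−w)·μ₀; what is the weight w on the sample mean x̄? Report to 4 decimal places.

For Normal data with known variance σ², a Normal(μ₀, σ₀²) prior on μ is conjugate. Posterior precision = 1/σ₀² + n/σ²; posterior mean is the precision-weighted average of μ₀ and x̄.
σ₀² = 2.34² = 5.4756, σ² = 1.10² = 1.21. Prior precision 1/σ₀² = 1/5.4756; data precision n/σ² = 9/1.21.
w = (n/σ²)/(1/σ₀² + n/σ²) = n·σ₀²/(σ² + n·σ₀²) = 9·5.4756/(1.21 + 9·5.4756) = 49.2804/50.4904 = 0.9760.

0.9760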